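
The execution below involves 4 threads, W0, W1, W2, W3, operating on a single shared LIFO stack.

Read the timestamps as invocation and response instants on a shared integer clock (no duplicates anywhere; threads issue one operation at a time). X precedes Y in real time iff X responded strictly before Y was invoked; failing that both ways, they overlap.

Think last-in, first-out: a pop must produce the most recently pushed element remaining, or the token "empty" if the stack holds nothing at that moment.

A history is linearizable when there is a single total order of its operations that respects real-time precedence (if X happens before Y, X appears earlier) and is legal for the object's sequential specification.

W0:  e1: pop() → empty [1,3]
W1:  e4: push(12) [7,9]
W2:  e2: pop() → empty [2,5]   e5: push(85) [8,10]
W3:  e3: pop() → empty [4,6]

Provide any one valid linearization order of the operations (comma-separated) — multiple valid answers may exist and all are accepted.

step 1: e1 pop() → empty — stack <>
step 2: e2 pop() → empty — stack <>
step 3: e3 pop() → empty — stack <>
step 4: e4 push(12) — stack <12>
step 5: e5 push(85) — stack <12,85>

e1, e2, e3, e4, e5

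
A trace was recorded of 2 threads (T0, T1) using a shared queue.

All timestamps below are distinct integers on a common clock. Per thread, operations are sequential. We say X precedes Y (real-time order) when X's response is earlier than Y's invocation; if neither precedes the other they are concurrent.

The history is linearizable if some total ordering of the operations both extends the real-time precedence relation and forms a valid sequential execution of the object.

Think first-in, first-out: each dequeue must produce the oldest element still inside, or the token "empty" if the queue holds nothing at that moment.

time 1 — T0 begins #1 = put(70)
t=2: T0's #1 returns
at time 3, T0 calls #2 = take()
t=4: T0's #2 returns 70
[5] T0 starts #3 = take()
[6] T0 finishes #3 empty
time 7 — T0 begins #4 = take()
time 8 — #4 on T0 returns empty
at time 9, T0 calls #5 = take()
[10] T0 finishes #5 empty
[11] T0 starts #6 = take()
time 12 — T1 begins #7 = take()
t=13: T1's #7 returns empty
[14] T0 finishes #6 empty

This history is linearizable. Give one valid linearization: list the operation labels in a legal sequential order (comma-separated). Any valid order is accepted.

#1, #2, #3, #4, #5, #6, #7

after step 1 (#1 put(70)): queue <70>
after step 2 (#2 take() → 70): queue <>
after step 3 (#3 take() → empty): queue <>
after step 4 (#4 take() → empty): queue <>
after step 5 (#5 take() → empty): queue <>
after step 6 (#6 take() → empty): queue <>
after step 7 (#7 take() → empty): queue <>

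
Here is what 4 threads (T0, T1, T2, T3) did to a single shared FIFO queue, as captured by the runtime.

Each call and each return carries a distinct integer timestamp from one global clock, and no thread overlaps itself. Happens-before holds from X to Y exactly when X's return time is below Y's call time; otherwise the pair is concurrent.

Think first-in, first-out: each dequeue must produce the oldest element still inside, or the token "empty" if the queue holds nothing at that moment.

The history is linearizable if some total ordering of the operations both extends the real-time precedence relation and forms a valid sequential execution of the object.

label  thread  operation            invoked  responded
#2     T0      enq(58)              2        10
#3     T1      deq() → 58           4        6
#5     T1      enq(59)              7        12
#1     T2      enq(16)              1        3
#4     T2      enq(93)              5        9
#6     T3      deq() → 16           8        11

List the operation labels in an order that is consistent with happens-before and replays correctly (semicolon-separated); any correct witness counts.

step 1: #2 enq(58) — queue <58>
step 2: #1 enq(16) — queue <58,16>
step 3: #3 deq() → 58 — queue <16>
step 4: #4 enq(93) — queue <16,93>
step 5: #5 enq(59) — queue <16,93,59>
step 6: #6 deq() → 16 — queue <93,59>

#2; #1; #3; #4; #5; #6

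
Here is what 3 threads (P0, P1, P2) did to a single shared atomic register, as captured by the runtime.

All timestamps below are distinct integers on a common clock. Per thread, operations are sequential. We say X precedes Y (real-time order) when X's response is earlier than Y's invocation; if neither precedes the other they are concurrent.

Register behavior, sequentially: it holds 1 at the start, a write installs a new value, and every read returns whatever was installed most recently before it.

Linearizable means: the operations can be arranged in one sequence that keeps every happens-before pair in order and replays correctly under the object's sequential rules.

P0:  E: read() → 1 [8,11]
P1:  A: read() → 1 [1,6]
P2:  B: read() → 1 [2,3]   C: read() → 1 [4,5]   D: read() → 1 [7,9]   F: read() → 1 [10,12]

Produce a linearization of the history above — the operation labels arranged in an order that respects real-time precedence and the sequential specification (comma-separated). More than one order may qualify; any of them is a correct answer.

1. A read() → 1, leaving value 1
2. B read() → 1, leaving value 1
3. C read() → 1, leaving value 1
4. D read() → 1, leaving value 1
5. E read() → 1, leaving value 1
6. F read() → 1, leaving value 1

A, B, C, D, E, F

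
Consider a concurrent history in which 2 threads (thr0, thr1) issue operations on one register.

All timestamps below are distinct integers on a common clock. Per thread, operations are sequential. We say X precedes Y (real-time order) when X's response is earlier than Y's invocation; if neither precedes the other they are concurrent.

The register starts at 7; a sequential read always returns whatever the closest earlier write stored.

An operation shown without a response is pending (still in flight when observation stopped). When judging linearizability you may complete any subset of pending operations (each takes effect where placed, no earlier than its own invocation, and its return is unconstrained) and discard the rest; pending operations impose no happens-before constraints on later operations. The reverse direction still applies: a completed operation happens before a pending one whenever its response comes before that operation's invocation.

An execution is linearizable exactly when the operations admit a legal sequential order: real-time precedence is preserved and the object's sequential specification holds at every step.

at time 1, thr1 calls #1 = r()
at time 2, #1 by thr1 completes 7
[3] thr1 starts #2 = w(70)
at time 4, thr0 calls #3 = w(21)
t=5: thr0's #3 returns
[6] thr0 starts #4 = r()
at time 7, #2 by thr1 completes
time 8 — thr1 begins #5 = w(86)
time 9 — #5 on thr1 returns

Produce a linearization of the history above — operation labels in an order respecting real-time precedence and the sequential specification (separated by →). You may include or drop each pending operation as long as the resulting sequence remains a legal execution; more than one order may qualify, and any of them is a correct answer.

1. #1 r() → 7, leaving value 7
2. #2 w(70), leaving value 70
3. #3 w(21), leaving value 21
4. #4 r() (pending, included), leaving value 21
5. #5 w(86), leaving value 86

#1 → #2 → #3 → #4 → #5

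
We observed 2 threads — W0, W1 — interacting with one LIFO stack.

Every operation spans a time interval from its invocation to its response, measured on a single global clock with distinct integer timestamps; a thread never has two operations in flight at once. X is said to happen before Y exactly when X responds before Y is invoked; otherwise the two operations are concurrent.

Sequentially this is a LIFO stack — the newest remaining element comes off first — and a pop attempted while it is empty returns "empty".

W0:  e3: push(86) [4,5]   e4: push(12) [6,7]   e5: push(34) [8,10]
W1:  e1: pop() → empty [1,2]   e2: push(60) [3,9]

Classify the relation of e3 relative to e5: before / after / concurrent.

e3 spans [4,5], e5 spans [8,10]
resp(e3)=5 < inv(e5)=8

before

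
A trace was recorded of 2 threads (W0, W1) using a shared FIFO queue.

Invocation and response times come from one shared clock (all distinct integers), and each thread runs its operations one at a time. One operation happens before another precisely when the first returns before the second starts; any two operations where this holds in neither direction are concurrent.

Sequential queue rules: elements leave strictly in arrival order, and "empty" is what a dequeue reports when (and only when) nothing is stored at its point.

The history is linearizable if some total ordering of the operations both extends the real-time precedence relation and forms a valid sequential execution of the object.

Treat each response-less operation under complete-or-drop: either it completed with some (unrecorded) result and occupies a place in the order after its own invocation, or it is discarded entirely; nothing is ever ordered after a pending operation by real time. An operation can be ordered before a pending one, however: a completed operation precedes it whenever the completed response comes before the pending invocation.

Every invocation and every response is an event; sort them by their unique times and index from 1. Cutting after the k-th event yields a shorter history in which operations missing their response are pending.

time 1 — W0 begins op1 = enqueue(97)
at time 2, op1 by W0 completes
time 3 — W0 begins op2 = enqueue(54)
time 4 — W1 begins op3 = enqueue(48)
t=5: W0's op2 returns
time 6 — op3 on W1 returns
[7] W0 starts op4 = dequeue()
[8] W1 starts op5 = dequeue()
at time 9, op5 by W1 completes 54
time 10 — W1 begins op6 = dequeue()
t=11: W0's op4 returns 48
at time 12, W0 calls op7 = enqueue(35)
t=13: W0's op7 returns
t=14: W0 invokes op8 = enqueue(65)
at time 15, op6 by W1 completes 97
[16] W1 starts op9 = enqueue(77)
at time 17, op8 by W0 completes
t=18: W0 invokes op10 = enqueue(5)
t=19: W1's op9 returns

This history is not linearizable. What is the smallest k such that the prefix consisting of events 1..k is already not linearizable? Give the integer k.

events 1..10 are still linearizable — one witness is op1, op2, op3, op4, op5:
after step 1 (op1 enqueue(97)): queue <97>
after step 2 (op2 enqueue(54)): queue <97,54>
after step 3 (op3 enqueue(48)): queue <97,54,48>
after step 4 (op4 dequeue() (pending, included)): queue <54,48>
after step 5 (op5 dequeue() → 54): queue <48>
event 11 — op4's response, time 11 — after it, nothing linearizes
no escape via the 1 pending operation (op6): every completion choice fails
take op1, op2, op3, op4, op5 (pending dropped): step 4 already fails, because op4 dequeue() → 48 cannot occur there
take op1, op2, op3, op5, op4 (pending dropped): step 4 already fails, because op5 dequeue() → 54 cannot occur there

11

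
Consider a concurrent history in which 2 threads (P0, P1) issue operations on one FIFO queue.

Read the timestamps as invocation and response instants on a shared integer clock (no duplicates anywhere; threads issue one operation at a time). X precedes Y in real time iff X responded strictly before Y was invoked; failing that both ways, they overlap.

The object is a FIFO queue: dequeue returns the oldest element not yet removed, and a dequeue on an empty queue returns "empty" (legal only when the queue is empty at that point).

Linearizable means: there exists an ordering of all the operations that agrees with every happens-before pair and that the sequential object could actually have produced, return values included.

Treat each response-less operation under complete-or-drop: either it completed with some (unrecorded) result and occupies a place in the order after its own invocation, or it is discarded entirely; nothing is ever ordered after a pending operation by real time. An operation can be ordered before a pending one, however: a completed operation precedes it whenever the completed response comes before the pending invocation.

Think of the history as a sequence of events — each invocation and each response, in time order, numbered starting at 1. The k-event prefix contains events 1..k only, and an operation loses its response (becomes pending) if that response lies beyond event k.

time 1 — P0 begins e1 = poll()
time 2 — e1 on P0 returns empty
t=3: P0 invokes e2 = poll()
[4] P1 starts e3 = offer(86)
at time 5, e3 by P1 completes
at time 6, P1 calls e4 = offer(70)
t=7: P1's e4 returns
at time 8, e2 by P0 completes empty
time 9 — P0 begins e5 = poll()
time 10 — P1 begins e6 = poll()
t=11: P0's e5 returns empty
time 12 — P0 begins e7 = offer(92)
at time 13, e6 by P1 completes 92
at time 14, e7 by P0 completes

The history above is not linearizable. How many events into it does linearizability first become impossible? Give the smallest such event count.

events 1..10 are linearizable, e.g. via e1, e2, e3, e4:
after step 1 (e1 poll() → empty): queue <>
after step 2 (e2 poll() → empty): queue <>
after step 3 (e3 offer(86)): queue <86>
after step 4 (e4 offer(70)): queue <86,70>
include event 11 — e5 responding at 11 — and every candidate order breaks
include/drop combinations of the 1 pending operation (e6) were all tried; none helps
e.g. e1, e2, e3, e4, e5 (pending dropped): illegal at step 5, since e5 poll() → empty cannot apply there
e.g. e1, e3, e2, e4, e5 (pending dropped): illegal at step 3, since e2 poll() → empty cannot apply there

11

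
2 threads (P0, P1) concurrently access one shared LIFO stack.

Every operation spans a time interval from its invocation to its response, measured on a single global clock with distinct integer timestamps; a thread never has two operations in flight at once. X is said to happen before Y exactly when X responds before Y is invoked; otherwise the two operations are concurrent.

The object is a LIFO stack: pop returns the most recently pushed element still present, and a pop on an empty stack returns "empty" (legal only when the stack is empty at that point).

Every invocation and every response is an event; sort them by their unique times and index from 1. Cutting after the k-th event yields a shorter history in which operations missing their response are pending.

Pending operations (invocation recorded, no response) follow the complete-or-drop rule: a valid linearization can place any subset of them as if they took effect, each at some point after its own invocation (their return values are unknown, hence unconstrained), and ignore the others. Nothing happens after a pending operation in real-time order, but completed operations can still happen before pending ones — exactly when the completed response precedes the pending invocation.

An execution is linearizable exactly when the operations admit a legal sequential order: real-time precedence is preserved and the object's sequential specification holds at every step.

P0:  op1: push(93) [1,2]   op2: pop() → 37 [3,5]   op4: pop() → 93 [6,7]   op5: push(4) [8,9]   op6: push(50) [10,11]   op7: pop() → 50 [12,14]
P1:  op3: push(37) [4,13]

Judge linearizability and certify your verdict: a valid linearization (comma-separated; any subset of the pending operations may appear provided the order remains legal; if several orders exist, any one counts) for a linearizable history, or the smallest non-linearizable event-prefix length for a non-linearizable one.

after step 1 (op1 push(93)): stack <93>
after step 2 (op3 push(37)): stack <93,37>
after step 3 (op2 pop() → 37): stack <93>
after step 4 (op4 pop() → 93): stack <>
after step 5 (op5 push(4)): stack <4>
after step 6 (op6 push(50)): stack <4,50>
after step 7 (op7 pop() → 50): stack <4>

linearizable — witness: op1, op3, op2, op4, op5, op6, op7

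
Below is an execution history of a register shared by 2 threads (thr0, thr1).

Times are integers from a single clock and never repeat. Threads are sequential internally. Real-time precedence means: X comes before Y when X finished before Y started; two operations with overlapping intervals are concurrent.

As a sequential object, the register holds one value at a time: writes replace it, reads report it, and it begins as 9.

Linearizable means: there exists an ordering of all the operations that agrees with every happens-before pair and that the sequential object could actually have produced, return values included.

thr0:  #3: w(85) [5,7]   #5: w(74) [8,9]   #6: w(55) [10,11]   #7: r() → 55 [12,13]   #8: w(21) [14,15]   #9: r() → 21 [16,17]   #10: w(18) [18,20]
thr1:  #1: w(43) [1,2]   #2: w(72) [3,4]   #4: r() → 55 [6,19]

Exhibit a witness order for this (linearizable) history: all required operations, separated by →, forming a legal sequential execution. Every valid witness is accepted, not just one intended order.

1. #1 w(43), leaving value 43
2. #2 w(72), leaving value 72
3. #3 w(85), leaving value 85
4. #5 w(74), leaving value 74
5. #6 w(55), leaving value 55
6. #4 r() → 55, leaving value 55
7. #7 r() → 55, leaving value 55
8. #8 w(21), leaving value 21
9. #9 r() → 21, leaving value 21
10. #10 w(18), leaving value 18

#1 → #2 → #3 → #5 → #6 → #4 → #7 → #8 → #9 → #10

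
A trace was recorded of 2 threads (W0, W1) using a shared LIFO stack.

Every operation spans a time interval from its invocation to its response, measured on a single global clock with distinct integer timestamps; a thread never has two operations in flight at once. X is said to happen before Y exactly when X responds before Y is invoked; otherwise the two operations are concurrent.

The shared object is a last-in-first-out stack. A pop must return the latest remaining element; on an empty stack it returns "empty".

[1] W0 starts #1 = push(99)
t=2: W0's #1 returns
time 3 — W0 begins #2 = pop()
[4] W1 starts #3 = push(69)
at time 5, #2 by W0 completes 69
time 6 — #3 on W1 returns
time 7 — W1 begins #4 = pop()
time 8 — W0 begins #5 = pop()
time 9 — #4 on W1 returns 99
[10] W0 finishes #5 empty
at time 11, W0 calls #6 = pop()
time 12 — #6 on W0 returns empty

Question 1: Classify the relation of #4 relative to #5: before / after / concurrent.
concurrent

#4 spans [7,9], #5 spans [8,10]
the intervals overlap in both directions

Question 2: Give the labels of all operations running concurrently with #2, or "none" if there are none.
#3

#2 spans [3,5]; an op avoiding the whole window 3..5 is ordered, any other is concurrent
#1 [1,2]: before
#3 [4,6]: concurrent
#4 [7,9]: after
#5 [8,10]: after
#6 [11,12]: after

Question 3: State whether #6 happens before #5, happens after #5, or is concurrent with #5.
after

#6 spans [11,12], #5 spans [8,10]
resp(#5)=10 < inv(#6)=11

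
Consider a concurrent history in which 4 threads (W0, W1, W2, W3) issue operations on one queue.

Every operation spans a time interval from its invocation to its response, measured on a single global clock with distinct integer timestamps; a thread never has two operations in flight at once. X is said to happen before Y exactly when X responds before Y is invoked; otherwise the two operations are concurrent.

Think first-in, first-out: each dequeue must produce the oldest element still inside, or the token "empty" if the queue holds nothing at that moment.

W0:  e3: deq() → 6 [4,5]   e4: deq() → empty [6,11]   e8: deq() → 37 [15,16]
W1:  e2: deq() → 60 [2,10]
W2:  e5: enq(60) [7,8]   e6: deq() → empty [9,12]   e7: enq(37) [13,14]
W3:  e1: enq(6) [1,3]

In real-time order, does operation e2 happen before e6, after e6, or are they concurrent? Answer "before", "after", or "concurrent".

concurrent

e2 spans [2,10], e6 spans [9,12]
the intervals overlap in both directions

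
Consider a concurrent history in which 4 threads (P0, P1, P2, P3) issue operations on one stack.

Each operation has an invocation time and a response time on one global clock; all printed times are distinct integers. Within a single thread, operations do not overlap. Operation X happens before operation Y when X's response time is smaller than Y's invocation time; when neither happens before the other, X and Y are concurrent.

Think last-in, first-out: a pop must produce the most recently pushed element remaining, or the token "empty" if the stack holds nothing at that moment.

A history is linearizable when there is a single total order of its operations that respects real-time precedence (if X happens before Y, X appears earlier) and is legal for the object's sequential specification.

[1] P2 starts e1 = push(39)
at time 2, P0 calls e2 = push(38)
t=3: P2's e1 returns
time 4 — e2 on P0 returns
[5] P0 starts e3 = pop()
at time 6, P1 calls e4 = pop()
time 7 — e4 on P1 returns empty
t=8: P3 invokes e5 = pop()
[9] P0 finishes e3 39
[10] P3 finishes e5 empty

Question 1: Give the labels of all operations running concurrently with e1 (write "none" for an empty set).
e1 runs from 1 to 3; window-overlapping ops are concurrent
e2 [2,4]: concurrent
e3 [5,9]: after
e4 [6,7]: after
e5 [8,10]: after

e2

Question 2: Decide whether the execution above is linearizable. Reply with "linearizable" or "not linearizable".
events 1..6 are fine; event 7 — the response of e4 at time 7 — makes the prefix non-linearizable
no legal order exists: 2 real-time-consistent candidates over 3 completed stack operations, all rejected
every completion of the 1 pending operation (e3) was checked; none linearizes
one such order, e1, e2, e4 (pending dropped), breaks at step 3 where e4 pop() → empty is illegal
one such order, e2, e1, e4 (pending dropped), breaks at step 3 where e4 pop() → empty is illegal

not linearizable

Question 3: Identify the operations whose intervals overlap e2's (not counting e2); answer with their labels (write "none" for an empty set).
e2 spans [2,4]; an op avoiding the whole window 2..4 is ordered, any other is concurrent
e1 [1,3]: concurrent
e3 [5,9]: after
e4 [6,7]: after
e5 [8,10]: after

e1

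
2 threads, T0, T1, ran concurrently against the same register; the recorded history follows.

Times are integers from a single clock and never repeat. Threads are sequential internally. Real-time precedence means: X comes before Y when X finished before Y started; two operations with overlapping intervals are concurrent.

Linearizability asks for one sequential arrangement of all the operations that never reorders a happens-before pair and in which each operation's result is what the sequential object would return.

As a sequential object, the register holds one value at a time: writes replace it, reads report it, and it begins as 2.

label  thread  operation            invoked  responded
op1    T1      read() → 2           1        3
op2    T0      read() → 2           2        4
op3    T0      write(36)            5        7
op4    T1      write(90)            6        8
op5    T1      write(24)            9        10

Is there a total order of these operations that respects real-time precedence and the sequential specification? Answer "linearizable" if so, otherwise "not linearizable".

one valid linearization: op1, op2, op3, op4, op5
1. op1 read() → 2, leaving value 2
2. op2 read() → 2, leaving value 2
3. op3 write(36), leaving value 36
4. op4 write(90), leaving value 90
5. op5 write(24), leaving value 24

linearizable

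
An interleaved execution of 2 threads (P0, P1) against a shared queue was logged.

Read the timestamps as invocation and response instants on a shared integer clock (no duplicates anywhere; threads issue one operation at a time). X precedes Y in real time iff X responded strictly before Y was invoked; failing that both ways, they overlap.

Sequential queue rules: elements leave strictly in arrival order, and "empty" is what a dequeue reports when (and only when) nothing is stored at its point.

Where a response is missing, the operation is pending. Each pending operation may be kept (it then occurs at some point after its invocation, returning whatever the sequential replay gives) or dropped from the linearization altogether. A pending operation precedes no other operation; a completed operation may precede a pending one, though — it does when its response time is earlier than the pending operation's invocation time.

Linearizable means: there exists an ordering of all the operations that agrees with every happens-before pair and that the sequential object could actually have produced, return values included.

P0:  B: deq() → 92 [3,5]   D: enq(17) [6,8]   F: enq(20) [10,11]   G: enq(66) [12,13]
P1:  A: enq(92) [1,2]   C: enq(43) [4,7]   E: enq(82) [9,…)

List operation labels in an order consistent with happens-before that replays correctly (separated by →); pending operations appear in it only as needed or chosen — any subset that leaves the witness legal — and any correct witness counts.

A → B → C → D → E → F → G

step 1: A enq(92) — queue <92>
step 2: B deq() → 92 — queue <>
step 3: C enq(43) — queue <43>
step 4: D enq(17) — queue <43,17>
step 5: E enq(82) (pending, included) — queue <43,17,82>
step 6: F enq(20) — queue <43,17,82,20>
step 7: G enq(66) — queue <43,17,82,20,66>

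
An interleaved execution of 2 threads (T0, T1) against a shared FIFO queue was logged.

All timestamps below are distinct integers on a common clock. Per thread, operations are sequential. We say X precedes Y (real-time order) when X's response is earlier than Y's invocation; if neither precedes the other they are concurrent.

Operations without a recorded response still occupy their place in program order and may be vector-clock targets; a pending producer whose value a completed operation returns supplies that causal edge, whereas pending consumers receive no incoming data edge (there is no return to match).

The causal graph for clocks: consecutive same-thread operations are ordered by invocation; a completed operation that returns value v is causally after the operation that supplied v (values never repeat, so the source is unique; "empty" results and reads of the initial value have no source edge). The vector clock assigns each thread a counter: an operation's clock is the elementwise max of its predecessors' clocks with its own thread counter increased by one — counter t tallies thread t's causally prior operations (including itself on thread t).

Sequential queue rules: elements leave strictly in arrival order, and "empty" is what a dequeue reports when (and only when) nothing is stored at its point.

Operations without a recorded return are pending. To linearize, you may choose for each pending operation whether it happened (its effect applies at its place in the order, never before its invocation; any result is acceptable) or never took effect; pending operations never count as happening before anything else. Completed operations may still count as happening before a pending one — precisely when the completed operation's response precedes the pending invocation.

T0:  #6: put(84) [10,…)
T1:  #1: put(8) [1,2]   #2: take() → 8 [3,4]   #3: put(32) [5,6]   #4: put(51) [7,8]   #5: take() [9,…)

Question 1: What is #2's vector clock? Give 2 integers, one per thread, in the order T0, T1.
#1 (invocation 1): nothing precedes it; T1's component alone gives (0, 1)
#6 (invocation 10): nothing precedes it; T0's component alone gives (1, 0)
#2 (invocation 3): componentwise max over VC(#1)=(0, 1), +1 at T1, giving (0, 2)
#3 (invocation 5): componentwise max over VC(#2)=(0, 2), +1 at T1, giving (0, 3)
#4 (invocation 7): componentwise max over VC(#3)=(0, 3), +1 at T1, giving (0, 4)
#5 (invocation 9): componentwise max over VC(#4)=(0, 4), +1 at T1, giving (0, 5)
target: VC(#2) = (0, 2)

(0, 2)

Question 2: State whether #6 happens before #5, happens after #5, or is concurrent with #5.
#6 spans [10,…), #5 spans [9,…)
the intervals overlap in both directions

concurrent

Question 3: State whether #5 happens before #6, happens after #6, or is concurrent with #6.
#5 spans [9,…), #6 spans [10,…)
the intervals overlap in both directions

concurrent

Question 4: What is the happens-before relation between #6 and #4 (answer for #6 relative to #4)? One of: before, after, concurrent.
#6 spans [10,…), #4 spans [7,8]
resp(#4)=8 < inv(#6)=10

after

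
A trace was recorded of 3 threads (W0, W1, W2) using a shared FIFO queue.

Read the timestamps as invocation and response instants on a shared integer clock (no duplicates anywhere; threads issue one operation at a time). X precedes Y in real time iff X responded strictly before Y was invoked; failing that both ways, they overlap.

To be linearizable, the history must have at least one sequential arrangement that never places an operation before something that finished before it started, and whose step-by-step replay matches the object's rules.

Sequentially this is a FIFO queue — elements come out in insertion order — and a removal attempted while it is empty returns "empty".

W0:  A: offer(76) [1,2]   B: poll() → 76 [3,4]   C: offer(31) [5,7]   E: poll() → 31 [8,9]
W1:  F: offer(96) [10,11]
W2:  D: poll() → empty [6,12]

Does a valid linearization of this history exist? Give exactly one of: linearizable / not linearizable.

linearizable

witness order: A, B, C, E, D, F
after step 1 (A offer(76)): queue <76>
after step 2 (B poll() → 76): queue <>
after step 3 (C offer(31)): queue <31>
after step 4 (E poll() → 31): queue <>
after step 5 (D poll() → empty): queue <>
after step 6 (F offer(96)): queue <96>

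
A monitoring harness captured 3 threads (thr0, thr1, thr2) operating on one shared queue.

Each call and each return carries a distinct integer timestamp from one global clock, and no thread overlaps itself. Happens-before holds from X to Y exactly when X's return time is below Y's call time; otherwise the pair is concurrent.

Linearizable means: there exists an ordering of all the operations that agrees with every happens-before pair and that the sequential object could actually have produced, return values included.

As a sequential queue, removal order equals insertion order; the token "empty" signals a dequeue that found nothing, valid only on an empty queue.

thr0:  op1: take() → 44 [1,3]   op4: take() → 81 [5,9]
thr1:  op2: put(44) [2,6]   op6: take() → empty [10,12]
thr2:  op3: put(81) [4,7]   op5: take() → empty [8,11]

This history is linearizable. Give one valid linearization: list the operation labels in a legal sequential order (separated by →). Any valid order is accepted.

after step 1 (op2 put(44)): queue <44>
after step 2 (op1 take() → 44): queue <>
after step 3 (op3 put(81)): queue <81>
after step 4 (op4 take() → 81): queue <>
after step 5 (op5 take() → empty): queue <>
after step 6 (op6 take() → empty): queue <>

op2 → op1 → op3 → op4 → op5 → op6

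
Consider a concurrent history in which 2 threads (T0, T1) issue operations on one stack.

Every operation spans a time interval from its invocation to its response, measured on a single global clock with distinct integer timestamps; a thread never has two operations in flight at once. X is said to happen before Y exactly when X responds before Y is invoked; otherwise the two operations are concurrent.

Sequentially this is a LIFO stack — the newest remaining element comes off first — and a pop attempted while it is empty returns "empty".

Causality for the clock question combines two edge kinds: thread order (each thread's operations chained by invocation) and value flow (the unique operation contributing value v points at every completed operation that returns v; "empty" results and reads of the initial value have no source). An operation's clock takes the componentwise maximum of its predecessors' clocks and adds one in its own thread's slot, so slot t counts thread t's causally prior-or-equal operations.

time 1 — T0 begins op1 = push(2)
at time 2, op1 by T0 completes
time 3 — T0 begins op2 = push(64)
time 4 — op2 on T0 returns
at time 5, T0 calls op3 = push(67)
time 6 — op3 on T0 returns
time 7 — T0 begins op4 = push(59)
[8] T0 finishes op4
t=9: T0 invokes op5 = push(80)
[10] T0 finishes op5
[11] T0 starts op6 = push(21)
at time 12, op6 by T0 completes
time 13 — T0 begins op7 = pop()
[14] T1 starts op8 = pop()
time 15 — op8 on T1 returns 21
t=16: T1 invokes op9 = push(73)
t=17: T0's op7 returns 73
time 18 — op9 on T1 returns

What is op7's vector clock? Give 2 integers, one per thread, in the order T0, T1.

(7, 2)

VC(op1, invoked at 1): no causal predecessors; +1 on T0 → (1, 0)
VC(op2, invoked at 3): max of VC(op1)=(1, 0), then +1 on thread T0 → (2, 0)
VC(op3, invoked at 5): max of VC(op2)=(2, 0), then +1 on thread T0 → (3, 0)
VC(op4, invoked at 7): max of VC(op3)=(3, 0), then +1 on thread T0 → (4, 0)
VC(op5, invoked at 9): max of VC(op4)=(4, 0), then +1 on thread T0 → (5, 0)
VC(op6, invoked at 11): max of VC(op5)=(5, 0), then +1 on thread T0 → (6, 0)
VC(op8, invoked at 14): max of VC(op6)=(6, 0), then +1 on thread T1 → (6, 1)
VC(op9, invoked at 16): max of VC(op8)=(6, 1), then +1 on thread T1 → (6, 2)
VC(op7, invoked at 13): max of VC(op6)=(6, 0), VC(op9)=(6, 2), then +1 on thread T0 → (7, 2)
target: VC(op7) = (7, 2)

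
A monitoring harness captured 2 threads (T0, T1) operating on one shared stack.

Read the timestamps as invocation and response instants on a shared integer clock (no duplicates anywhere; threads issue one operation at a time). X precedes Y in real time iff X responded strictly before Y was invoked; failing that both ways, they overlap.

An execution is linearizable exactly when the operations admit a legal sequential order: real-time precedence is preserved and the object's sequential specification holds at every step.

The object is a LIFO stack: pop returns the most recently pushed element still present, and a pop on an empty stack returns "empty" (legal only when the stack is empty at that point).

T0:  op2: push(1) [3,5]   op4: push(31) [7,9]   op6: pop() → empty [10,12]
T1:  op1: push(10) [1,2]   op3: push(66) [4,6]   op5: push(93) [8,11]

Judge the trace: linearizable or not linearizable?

cut after 11 events: linearizable; cut after 12 events (op6 responds, time 12): not linearizable
all 6 real-time-respecting orders fail — 6 completed stack operations, no legal replay
sample order op1, op2, op3, op4, op5, op6 stalls at step 6 — op6 pop() → empty has no legal effect
sample order op1, op2, op3, op4, op6, op5 stalls at step 5 — op6 pop() → empty has no legal effect

not linearizable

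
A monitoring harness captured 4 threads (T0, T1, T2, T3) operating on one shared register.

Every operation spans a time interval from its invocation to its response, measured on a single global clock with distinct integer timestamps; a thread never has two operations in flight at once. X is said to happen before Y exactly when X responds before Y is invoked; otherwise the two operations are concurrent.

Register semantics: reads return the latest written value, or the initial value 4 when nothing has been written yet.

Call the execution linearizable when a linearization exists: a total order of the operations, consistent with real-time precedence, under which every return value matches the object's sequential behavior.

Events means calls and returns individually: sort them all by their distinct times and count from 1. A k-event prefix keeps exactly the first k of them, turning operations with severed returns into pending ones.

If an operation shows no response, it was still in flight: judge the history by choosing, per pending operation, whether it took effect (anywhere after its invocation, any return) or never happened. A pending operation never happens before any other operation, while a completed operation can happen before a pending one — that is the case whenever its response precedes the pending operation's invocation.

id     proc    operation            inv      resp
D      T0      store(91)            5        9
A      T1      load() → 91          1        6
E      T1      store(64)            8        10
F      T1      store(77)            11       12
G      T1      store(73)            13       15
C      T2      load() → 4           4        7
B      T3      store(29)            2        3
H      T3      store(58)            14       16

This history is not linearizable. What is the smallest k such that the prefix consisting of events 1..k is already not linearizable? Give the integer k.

events 1..6 are linearizable, e.g. via B, C, D, A:
step 1: B store(29) — value 29
step 2: C load() (pending, included) — value 29
step 3: D store(91) (pending, included) — value 91
step 4: A load() → 91 — value 91
event 7 — C's response, time 7 — after it, nothing linearizes
include/drop combinations of the 1 pending operation (D) were all tried; none helps
for example A, B, C (pending dropped) fails at step 1: A load() → 91 is not legal there
for example B, A, C (pending dropped) fails at step 2: A load() → 91 is not legal there

7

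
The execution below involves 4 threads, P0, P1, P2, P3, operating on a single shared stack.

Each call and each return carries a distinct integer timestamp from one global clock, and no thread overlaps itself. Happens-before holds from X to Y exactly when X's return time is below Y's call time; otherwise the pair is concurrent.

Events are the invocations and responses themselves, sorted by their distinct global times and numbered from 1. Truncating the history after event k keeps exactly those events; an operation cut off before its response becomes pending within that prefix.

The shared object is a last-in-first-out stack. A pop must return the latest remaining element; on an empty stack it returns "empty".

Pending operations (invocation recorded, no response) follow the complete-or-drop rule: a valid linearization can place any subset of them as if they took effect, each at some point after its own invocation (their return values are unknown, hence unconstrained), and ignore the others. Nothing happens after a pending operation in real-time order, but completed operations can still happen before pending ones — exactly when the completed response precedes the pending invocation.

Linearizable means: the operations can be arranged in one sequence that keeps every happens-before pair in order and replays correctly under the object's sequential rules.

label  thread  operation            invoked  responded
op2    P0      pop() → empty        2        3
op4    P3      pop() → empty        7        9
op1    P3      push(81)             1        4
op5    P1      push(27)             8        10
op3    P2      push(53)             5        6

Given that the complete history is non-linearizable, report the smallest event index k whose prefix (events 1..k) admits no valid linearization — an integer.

events 1..8 are linearizable, e.g. via op2, op1, op3:
step 1: op2 pop() → empty — stack <>
step 2: op1 push(81) — stack <81>
step 3: op3 push(53) — stack <81,53>
include event 9 — op4 responding at 9 — and every candidate order breaks
every completion of the 1 pending operation (op5) was checked; none linearizes
e.g. op1, op2, op3, op4 (pending dropped): illegal at step 2, since op2 pop() → empty cannot apply there
e.g. op2, op1, op3, op4 (pending dropped): illegal at step 4, since op4 pop() → empty cannot apply there

9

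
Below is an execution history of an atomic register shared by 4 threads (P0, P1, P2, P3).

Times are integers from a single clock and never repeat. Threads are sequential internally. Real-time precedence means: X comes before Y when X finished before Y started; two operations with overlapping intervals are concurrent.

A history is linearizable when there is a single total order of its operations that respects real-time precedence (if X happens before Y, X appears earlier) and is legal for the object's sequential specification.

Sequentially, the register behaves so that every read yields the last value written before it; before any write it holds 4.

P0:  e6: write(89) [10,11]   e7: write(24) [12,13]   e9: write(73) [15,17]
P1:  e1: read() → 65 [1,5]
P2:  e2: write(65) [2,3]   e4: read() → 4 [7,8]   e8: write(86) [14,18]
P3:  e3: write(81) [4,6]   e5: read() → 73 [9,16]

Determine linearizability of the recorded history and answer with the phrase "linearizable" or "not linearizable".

the violation lands at event 8, e4's response at time 8: events 1..7 linearize, events 1..8 do not
real-time-consistent orders of the 4 completed operations: 3 — all fail the atomic register replay
e.g. e1, e2, e3, e4: illegal at step 1, since e1 read() → 65 cannot apply there
e.g. e2, e1, e3, e4: illegal at step 4, since e4 read() → 4 cannot apply there

not linearizable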